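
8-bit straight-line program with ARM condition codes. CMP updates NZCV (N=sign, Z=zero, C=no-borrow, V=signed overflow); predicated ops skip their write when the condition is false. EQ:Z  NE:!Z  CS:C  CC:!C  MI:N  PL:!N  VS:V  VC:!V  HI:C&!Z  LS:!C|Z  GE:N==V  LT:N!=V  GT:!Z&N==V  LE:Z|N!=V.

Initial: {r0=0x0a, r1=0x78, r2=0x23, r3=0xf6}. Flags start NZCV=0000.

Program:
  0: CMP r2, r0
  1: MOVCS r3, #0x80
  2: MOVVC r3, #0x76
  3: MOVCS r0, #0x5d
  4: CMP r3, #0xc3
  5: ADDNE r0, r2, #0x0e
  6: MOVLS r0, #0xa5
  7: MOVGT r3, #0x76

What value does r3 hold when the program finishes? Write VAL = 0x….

VAL = 0x76

[0] flags=0010 → (cmp)
[1] flags=0010 CS?T → r3=0x80
[2] flags=0010 VC?T → r3=0x76
[3] flags=0010 CS?T → r0=0x5d
[4] flags=1001 → (cmp)
[5] flags=1001 NE?T → r0=0x31
[6] flags=1001 LS?T → r0=0xa5
[7] flags=1001 GT?T → r3=0x76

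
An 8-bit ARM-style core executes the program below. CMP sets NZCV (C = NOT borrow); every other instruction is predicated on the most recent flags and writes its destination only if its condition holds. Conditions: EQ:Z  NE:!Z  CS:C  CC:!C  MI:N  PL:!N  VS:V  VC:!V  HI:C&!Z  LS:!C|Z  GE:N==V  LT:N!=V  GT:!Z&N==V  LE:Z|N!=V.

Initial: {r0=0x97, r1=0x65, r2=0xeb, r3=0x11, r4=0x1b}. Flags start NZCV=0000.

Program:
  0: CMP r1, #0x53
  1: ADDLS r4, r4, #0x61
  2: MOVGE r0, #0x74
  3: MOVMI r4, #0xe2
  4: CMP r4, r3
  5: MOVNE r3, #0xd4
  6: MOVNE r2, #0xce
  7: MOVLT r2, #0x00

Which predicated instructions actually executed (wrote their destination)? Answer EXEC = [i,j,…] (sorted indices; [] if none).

0: ✓ CMP  NZCV=0010
1: · ADDLS
2: ✓ MOVGE  r0←0x74
3: · MOVMI
4: ✓ CMP  NZCV=0010
5: ✓ MOVNE  r3←0xd4
6: ✓ MOVNE  r2←0xce
7: · MOVLT

EXEC = [2,5,6]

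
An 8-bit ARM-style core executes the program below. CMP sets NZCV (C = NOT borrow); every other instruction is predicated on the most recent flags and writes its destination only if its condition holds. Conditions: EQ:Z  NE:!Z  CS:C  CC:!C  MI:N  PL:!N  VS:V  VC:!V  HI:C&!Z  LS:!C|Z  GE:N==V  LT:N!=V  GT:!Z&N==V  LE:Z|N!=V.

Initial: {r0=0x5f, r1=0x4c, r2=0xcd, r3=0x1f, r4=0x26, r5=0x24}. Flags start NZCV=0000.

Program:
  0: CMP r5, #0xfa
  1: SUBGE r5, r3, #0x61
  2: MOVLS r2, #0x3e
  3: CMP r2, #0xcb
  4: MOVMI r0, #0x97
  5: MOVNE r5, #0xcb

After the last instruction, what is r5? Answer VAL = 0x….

[0] flags=0000 → (cmp)
[1] flags=0000 GE?T → r5=0xbe
[2] flags=0000 LS?T → r2=0x3e
[3] flags=0000 → (cmp)
[4] flags=0000 MI?F → skip
[5] flags=0000 NE?T → r5=0xcb

VAL = 0xcb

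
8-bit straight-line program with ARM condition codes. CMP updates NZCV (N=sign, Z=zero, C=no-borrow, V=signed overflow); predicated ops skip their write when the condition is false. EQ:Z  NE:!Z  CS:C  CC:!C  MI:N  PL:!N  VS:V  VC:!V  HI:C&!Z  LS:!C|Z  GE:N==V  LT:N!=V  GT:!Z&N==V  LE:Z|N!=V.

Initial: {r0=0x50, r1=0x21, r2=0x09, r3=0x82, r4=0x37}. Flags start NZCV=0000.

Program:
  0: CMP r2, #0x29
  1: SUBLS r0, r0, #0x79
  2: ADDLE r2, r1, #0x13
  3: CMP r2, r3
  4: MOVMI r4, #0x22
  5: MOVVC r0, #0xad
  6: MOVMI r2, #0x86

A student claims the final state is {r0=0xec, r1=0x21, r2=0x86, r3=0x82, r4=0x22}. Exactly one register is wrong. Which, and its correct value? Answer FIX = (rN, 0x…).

FIX = (r0, 0xd7)

0: ✓ CMP  NZCV=1000
1: ✓ SUBLS  r0←0xd7
2: ✓ ADDLE  r2←0x34
3: ✓ CMP  NZCV=1001
4: ✓ MOVMI  r4←0x22
5: · MOVVC
6: ✓ MOVMI  r2←0x86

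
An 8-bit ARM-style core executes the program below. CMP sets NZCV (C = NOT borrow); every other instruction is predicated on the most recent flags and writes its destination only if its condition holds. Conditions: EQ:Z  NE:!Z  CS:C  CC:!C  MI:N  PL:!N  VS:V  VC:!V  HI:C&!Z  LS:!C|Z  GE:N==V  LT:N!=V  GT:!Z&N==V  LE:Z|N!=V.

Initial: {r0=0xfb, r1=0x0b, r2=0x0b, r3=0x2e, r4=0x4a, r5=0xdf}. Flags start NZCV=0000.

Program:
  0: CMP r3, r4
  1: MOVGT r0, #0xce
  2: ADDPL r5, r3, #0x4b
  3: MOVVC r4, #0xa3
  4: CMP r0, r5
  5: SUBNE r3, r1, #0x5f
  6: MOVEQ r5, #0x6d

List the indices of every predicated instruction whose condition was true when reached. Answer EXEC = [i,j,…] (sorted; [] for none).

[0] flags=1000 → (cmp)
[1] flags=1000 GT?F → skip
[2] flags=1000 PL?F → skip
[3] flags=1000 VC?T → r4=0xa3
[4] flags=0010 → (cmp)
[5] flags=0010 NE?T → r3=0xac
[6] flags=0010 EQ?F → skip

EXEC = [3,5]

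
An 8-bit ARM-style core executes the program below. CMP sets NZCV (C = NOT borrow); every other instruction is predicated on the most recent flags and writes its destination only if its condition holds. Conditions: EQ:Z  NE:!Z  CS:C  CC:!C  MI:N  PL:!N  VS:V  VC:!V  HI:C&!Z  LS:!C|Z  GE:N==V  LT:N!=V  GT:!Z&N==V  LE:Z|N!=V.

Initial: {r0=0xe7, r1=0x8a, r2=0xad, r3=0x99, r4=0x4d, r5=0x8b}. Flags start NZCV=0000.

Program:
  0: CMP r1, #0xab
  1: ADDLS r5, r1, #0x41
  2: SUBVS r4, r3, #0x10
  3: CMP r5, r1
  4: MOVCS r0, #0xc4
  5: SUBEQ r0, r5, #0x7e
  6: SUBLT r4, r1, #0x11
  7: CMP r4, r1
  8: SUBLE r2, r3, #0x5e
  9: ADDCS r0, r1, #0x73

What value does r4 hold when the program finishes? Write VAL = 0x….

[0] flags=1000 → (cmp)
[1] flags=1000 LS?T → r5=0xcb
[2] flags=1000 VS?F → skip
[3] flags=0010 → (cmp)
[4] flags=0010 CS?T → r0=0xc4
[5] flags=0010 EQ?F → skip
[6] flags=0010 LT?F → skip
[7] flags=1001 → (cmp)
[8] flags=1001 LE?F → skip
[9] flags=1001 CS?F → skip

VAL = 0x4d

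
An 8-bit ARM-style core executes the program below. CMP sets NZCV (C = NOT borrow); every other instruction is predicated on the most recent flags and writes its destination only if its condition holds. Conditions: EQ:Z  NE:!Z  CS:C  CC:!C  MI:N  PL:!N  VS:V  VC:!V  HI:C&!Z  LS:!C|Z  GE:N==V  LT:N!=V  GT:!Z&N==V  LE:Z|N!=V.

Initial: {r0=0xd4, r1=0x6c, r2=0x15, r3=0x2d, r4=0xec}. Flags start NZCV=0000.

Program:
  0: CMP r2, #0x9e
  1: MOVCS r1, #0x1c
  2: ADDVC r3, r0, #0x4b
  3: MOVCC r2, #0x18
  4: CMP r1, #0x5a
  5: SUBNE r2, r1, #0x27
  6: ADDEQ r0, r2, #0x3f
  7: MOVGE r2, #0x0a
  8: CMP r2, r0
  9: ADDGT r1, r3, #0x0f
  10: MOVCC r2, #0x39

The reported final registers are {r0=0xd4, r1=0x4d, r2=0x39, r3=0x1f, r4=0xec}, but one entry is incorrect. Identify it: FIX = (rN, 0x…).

0: ✓ CMP  NZCV=0000
1: · MOVCS
2: ✓ ADDVC  r3←0x1f
3: ✓ MOVCC  r2←0x18
4: ✓ CMP  NZCV=0010
5: ✓ SUBNE  r2←0x45
6: · ADDEQ
7: ✓ MOVGE  r2←0x0a
8: ✓ CMP  NZCV=0000
9: ✓ ADDGT  r1←0x2e
10: ✓ MOVCC  r2←0x39

FIX = (r1, 0x2e)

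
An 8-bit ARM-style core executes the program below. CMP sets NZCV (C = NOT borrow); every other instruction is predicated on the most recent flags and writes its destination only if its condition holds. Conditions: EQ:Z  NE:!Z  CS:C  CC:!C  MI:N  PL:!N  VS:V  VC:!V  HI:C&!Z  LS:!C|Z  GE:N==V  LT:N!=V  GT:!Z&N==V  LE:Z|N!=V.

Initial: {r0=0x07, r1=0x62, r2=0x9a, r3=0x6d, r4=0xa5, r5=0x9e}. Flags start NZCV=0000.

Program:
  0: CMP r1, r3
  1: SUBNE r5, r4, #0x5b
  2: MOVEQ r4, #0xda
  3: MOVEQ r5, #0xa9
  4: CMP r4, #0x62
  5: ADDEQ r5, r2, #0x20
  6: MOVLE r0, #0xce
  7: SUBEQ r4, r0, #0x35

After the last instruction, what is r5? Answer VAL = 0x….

[0] flags=1000 → (cmp)
[1] flags=1000 NE?T → r5=0x4a
[2] flags=1000 EQ?F → skip
[3] flags=1000 EQ?F → skip
[4] flags=0011 → (cmp)
[5] flags=0011 EQ?F → skip
[6] flags=0011 LE?T → r0=0xce
[7] flags=0011 EQ?F → skip

VAL = 0x4a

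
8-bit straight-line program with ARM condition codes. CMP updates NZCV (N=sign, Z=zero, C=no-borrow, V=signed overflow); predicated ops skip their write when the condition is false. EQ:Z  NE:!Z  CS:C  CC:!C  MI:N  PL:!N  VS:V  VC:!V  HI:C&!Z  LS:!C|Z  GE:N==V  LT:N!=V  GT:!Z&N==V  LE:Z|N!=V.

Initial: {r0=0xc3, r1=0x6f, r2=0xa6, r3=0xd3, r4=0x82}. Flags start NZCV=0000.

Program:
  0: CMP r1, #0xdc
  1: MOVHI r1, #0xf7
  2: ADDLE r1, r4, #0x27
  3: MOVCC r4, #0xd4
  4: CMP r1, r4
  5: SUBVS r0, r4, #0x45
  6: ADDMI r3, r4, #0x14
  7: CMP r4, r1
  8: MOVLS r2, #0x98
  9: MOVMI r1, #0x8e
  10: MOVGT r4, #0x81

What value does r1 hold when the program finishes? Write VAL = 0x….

[0] flags=1001 → (cmp)
[1] flags=1001 HI?F → skip
[2] flags=1001 LE?F → skip
[3] flags=1001 CC?T → r4=0xd4
[4] flags=1001 → (cmp)
[5] flags=1001 VS?T → r0=0x8f
[6] flags=1001 MI?T → r3=0xe8
[7] flags=0011 → (cmp)
[8] flags=0011 LS?F → skip
[9] flags=0011 MI?F → skip
[10] flags=0011 GT?F → skip

VAL = 0x6f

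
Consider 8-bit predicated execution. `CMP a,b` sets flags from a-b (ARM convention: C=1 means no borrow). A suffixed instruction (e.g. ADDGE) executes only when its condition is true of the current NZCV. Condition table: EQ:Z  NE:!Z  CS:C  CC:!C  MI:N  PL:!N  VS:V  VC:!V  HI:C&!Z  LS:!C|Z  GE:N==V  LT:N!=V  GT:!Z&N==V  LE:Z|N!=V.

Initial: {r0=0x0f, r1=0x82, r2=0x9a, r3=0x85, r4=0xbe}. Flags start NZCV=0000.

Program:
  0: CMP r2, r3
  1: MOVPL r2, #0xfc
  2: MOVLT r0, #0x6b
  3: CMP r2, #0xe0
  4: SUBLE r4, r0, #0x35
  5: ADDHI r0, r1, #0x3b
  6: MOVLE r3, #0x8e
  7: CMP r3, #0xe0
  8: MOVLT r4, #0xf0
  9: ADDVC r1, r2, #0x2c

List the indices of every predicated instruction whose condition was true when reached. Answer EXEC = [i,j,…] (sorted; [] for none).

[0] flags=0010 → (cmp)
[1] flags=0010 PL?T → r2=0xfc
[2] flags=0010 LT?F → skip
[3] flags=0010 → (cmp)
[4] flags=0010 LE?F → skip
[5] flags=0010 HI?T → r0=0xbd
[6] flags=0010 LE?F → skip
[7] flags=1000 → (cmp)
[8] flags=1000 LT?T → r4=0xf0
[9] flags=1000 VC?T → r1=0x28

EXEC = [1,5,8,9]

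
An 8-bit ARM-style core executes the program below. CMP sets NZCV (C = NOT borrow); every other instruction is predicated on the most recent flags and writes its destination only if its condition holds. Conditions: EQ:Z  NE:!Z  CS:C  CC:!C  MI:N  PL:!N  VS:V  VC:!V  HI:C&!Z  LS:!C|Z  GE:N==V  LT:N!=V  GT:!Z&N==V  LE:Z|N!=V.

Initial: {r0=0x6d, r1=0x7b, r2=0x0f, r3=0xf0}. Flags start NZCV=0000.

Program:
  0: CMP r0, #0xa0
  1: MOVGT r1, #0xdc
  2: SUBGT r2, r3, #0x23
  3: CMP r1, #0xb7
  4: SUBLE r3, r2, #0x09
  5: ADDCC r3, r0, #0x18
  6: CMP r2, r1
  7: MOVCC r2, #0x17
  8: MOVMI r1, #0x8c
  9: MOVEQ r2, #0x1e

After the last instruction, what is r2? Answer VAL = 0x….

VAL = 0x17

0: ✓ CMP  NZCV=1001
1: ✓ MOVGT  r1←0xdc
2: ✓ SUBGT  r2←0xcd
3: ✓ CMP  NZCV=0010
4: · SUBLE
5: · ADDCC
6: ✓ CMP  NZCV=1000
7: ✓ MOVCC  r2←0x17
8: ✓ MOVMI  r1←0x8c
9: · MOVEQ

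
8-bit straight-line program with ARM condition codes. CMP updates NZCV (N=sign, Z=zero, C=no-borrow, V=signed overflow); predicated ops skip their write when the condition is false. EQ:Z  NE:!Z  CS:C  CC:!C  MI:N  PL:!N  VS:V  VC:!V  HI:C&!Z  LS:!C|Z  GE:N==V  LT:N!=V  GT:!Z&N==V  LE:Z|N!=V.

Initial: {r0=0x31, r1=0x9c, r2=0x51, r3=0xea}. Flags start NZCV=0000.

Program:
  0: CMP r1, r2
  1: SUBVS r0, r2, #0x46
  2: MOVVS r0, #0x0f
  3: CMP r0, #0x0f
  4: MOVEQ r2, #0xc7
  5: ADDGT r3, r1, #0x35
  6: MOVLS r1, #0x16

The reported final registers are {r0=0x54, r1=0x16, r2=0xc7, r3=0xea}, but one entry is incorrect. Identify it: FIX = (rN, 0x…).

FIX = (r0, 0x0f)

[0] flags=0011 → (cmp)
[1] flags=0011 VS?T → r0=0x0b
[2] flags=0011 VS?T → r0=0x0f
[3] flags=0110 → (cmp)
[4] flags=0110 EQ?T → r2=0xc7
[5] flags=0110 GT?F → skip
[6] flags=0110 LS?T → r1=0x16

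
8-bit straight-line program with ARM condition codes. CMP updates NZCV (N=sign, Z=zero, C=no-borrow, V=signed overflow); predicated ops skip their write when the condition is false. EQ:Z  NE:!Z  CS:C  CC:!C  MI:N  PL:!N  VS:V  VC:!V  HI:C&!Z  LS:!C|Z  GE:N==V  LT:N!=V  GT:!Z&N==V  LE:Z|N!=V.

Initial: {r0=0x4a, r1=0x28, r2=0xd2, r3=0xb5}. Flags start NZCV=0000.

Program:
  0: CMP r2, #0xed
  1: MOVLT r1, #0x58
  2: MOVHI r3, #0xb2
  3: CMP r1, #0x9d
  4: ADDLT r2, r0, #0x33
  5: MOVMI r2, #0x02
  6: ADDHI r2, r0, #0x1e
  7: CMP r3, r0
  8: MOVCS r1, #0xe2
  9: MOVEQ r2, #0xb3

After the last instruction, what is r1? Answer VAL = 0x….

VAL = 0xe2

0: ✓ CMP  NZCV=1000
1: ✓ MOVLT  r1←0x58
2: · MOVHI
3: ✓ CMP  NZCV=1001
4: · ADDLT
5: ✓ MOVMI  r2←0x02
6: · ADDHI
7: ✓ CMP  NZCV=0011
8: ✓ MOVCS  r1←0xe2
9: · MOVEQ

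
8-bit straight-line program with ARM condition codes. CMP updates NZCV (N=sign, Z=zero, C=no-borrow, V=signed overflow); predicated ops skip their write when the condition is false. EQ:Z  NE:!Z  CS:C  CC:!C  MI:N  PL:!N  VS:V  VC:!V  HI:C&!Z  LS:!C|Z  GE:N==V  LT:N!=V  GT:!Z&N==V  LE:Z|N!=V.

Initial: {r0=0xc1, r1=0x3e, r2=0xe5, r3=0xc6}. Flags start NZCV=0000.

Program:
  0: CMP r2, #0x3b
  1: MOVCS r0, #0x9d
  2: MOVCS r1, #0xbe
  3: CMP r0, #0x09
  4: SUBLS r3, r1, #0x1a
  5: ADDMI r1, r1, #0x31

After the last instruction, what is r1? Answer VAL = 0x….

0: ✓ CMP  NZCV=1010
1: ✓ MOVCS  r0←0x9d
2: ✓ MOVCS  r1←0xbe
3: ✓ CMP  NZCV=1010
4: · SUBLS
5: ✓ ADDMI  r1←0xef

VAL = 0xef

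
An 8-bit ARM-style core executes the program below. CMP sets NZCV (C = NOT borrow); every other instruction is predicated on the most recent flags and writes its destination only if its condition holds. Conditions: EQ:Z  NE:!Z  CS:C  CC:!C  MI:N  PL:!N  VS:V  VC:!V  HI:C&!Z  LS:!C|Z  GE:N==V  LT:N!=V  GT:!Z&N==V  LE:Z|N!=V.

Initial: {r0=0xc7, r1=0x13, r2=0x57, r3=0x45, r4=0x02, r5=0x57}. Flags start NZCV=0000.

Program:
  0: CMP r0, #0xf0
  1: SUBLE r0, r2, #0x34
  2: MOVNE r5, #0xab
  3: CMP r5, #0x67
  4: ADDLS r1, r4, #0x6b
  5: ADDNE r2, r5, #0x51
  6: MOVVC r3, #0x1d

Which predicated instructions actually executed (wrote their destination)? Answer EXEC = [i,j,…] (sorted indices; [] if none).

EXEC = [1,2,5]

[0] flags=1000 → (cmp)
[1] flags=1000 LE?T → r0=0x23
[2] flags=1000 NE?T → r5=0xab
[3] flags=0011 → (cmp)
[4] flags=0011 LS?F → skip
[5] flags=0011 NE?T → r2=0xfc
[6] flags=0011 VC?F → skip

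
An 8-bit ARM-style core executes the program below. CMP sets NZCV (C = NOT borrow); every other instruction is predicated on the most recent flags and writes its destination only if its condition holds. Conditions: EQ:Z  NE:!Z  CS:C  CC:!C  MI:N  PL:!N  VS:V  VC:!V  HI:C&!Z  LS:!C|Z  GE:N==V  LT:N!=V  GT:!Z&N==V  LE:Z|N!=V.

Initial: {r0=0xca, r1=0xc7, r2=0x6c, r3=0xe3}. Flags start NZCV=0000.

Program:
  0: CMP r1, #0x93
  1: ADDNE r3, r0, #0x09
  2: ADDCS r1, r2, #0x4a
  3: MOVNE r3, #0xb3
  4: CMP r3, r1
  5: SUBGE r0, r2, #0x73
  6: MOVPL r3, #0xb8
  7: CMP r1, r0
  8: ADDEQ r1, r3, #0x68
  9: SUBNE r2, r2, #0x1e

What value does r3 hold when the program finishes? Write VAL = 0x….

0: ✓ CMP  NZCV=0010
1: ✓ ADDNE  r3←0xd3
2: ✓ ADDCS  r1←0xb6
3: ✓ MOVNE  r3←0xb3
4: ✓ CMP  NZCV=1000
5: · SUBGE
6: · MOVPL
7: ✓ CMP  NZCV=1000
8: · ADDEQ
9: ✓ SUBNE  r2←0x4e

VAL = 0xb3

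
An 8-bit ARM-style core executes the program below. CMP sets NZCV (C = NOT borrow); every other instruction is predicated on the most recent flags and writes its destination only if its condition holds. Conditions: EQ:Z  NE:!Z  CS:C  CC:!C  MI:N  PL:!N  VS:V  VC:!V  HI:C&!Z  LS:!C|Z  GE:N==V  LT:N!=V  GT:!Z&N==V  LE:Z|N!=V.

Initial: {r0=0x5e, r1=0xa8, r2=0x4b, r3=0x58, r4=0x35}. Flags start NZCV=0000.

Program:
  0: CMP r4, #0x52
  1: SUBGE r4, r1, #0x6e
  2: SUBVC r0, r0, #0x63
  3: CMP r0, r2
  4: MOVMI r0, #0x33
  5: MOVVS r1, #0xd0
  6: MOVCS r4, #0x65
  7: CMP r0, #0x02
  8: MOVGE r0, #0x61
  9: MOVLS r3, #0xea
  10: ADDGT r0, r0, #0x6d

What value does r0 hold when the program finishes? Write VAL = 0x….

[0] flags=1000 → (cmp)
[1] flags=1000 GE?F → skip
[2] flags=1000 VC?T → r0=0xfb
[3] flags=1010 → (cmp)
[4] flags=1010 MI?T → r0=0x33
[5] flags=1010 VS?F → skip
[6] flags=1010 CS?T → r4=0x65
[7] flags=0010 → (cmp)
[8] flags=0010 GE?T → r0=0x61
[9] flags=0010 LS?F → skip
[10] flags=0010 GT?T → r0=0xce

VAL = 0xce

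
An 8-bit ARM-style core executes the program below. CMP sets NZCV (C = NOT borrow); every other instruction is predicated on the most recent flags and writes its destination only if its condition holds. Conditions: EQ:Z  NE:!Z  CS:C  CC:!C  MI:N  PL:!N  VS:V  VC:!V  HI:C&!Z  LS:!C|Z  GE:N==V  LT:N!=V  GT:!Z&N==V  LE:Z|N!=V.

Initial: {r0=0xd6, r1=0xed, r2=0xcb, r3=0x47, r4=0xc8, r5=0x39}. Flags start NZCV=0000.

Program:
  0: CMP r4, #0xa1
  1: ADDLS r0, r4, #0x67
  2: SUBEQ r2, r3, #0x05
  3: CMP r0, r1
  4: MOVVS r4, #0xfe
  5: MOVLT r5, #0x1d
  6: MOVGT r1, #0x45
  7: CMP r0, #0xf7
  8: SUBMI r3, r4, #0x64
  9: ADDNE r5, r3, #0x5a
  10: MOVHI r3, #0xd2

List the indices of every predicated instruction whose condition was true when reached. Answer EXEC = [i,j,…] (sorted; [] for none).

EXEC = [5,8,9]

0: ✓ CMP  NZCV=0010
1: · ADDLS
2: · SUBEQ
3: ✓ CMP  NZCV=1000
4: · MOVVS
5: ✓ MOVLT  r5←0x1d
6: · MOVGT
7: ✓ CMP  NZCV=1000
8: ✓ SUBMI  r3←0x64
9: ✓ ADDNE  r5←0xbe
10: · MOVHI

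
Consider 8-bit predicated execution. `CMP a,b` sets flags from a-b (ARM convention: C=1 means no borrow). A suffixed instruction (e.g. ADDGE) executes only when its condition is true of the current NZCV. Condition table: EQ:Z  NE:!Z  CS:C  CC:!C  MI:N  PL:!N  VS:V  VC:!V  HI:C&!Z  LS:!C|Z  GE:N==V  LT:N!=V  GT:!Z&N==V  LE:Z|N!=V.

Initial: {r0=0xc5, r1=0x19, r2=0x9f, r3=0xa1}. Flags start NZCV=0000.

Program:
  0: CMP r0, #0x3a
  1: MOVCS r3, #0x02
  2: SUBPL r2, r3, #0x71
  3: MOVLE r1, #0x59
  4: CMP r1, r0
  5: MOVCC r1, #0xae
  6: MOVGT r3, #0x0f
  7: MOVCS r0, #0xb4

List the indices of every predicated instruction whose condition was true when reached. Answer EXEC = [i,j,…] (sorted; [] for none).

[0] flags=1010 → (cmp)
[1] flags=1010 CS?T → r3=0x02
[2] flags=1010 PL?F → skip
[3] flags=1010 LE?T → r1=0x59
[4] flags=1001 → (cmp)
[5] flags=1001 CC?T → r1=0xae
[6] flags=1001 GT?T → r3=0x0f
[7] flags=1001 CS?F → skip

EXEC = [1,3,5,6]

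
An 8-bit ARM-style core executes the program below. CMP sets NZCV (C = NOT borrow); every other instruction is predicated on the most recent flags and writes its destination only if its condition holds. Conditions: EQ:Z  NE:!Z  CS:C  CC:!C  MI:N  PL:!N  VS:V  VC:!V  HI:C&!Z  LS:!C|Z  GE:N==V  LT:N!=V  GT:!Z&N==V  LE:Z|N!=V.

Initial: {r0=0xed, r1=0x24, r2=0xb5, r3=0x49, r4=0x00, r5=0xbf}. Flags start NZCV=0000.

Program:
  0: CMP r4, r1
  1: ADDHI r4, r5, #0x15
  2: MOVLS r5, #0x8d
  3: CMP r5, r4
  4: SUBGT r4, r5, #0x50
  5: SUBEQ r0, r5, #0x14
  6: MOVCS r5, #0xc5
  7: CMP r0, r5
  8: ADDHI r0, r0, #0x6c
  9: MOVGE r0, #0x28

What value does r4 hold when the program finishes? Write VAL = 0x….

0: ✓ CMP  NZCV=1000
1: · ADDHI
2: ✓ MOVLS  r5←0x8d
3: ✓ CMP  NZCV=1010
4: · SUBGT
5: · SUBEQ
6: ✓ MOVCS  r5←0xc5
7: ✓ CMP  NZCV=0010
8: ✓ ADDHI  r0←0x59
9: ✓ MOVGE  r0←0x28

VAL = 0x00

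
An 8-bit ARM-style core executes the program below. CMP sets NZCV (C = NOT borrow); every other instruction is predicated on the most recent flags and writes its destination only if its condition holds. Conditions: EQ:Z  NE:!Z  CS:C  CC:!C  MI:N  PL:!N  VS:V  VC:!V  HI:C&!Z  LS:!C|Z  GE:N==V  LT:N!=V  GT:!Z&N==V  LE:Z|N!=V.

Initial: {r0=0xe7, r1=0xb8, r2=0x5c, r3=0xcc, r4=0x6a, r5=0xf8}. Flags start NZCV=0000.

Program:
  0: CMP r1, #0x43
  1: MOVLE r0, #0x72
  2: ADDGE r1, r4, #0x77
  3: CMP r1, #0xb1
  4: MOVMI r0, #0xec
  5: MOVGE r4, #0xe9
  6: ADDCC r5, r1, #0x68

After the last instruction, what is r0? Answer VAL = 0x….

VAL = 0x72

0: ✓ CMP  NZCV=0011
1: ✓ MOVLE  r0←0x72
2: · ADDGE
3: ✓ CMP  NZCV=0010
4: · MOVMI
5: ✓ MOVGE  r4←0xe9
6: · ADDCC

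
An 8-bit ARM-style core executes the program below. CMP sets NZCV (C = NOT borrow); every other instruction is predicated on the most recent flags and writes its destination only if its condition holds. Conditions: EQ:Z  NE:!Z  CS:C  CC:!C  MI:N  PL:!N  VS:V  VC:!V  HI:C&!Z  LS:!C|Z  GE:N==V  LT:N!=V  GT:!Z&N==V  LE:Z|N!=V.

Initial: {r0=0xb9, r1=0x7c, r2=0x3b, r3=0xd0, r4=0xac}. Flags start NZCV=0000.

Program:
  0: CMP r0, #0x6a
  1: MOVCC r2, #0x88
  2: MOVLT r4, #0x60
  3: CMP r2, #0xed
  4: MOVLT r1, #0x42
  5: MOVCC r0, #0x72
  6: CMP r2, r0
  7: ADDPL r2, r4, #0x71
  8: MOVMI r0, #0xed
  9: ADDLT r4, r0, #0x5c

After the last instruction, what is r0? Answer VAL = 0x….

0: ✓ CMP  NZCV=0011
1: · MOVCC
2: ✓ MOVLT  r4←0x60
3: ✓ CMP  NZCV=0000
4: · MOVLT
5: ✓ MOVCC  r0←0x72
6: ✓ CMP  NZCV=1000
7: · ADDPL
8: ✓ MOVMI  r0←0xed
9: ✓ ADDLT  r4←0x49

VAL = 0xed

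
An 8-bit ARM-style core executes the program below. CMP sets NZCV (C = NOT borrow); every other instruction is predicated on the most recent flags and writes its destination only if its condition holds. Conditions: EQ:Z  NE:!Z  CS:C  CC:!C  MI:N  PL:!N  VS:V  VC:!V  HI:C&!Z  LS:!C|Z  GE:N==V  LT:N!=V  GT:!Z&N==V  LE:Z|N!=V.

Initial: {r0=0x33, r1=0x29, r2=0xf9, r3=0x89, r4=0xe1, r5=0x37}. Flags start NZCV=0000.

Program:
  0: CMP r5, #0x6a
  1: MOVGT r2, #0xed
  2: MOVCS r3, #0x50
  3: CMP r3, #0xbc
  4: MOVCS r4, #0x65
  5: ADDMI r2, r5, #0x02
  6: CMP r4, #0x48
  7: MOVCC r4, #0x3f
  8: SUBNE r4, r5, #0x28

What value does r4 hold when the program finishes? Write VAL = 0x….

VAL = 0x0f

[0] flags=1000 → (cmp)
[1] flags=1000 GT?F → skip
[2] flags=1000 CS?F → skip
[3] flags=1000 → (cmp)
[4] flags=1000 CS?F → skip
[5] flags=1000 MI?T → r2=0x39
[6] flags=1010 → (cmp)
[7] flags=1010 CC?F → skip
[8] flags=1010 NE?T → r4=0x0f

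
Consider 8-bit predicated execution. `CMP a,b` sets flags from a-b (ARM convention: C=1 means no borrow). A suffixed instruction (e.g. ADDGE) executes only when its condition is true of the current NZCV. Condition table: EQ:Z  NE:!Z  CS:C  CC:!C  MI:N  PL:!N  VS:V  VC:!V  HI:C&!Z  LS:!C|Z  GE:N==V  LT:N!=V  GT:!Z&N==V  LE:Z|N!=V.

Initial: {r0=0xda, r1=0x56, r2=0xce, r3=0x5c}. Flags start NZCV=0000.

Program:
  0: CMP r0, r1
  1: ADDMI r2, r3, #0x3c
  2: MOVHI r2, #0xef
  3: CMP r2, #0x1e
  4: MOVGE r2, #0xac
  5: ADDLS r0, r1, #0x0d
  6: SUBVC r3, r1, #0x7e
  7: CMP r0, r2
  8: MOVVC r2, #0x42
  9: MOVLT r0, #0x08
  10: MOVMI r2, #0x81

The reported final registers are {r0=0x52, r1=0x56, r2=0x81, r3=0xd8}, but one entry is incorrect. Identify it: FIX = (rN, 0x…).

FIX = (r0, 0x08)

0: ✓ CMP  NZCV=1010
1: ✓ ADDMI  r2←0x98
2: ✓ MOVHI  r2←0xef
3: ✓ CMP  NZCV=1010
4: · MOVGE
5: · ADDLS
6: ✓ SUBVC  r3←0xd8
7: ✓ CMP  NZCV=1000
8: ✓ MOVVC  r2←0x42
9: ✓ MOVLT  r0←0x08
10: ✓ MOVMI  r2←0x81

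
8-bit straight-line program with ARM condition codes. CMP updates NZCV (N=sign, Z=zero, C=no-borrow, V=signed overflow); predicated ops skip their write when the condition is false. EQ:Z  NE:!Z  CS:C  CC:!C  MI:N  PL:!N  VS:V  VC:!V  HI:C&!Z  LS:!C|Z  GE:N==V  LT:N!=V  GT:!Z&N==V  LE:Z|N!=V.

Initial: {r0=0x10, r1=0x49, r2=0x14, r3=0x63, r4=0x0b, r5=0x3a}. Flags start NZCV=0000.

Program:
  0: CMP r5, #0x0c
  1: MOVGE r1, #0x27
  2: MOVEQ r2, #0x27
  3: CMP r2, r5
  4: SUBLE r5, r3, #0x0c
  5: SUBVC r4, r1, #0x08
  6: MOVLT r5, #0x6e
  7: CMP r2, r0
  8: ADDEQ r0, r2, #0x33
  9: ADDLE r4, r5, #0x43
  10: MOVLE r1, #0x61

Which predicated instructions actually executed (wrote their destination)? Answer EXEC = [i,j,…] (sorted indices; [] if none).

EXEC = [1,4,5,6]

[0] flags=0010 → (cmp)
[1] flags=0010 GE?T → r1=0x27
[2] flags=0010 EQ?F → skip
[3] flags=1000 → (cmp)
[4] flags=1000 LE?T → r5=0x57
[5] flags=1000 VC?T → r4=0x1f
[6] flags=1000 LT?T → r5=0x6e
[7] flags=0010 → (cmp)
[8] flags=0010 EQ?F → skip
[9] flags=0010 LE?F → skip
[10] flags=0010 LE?F → skip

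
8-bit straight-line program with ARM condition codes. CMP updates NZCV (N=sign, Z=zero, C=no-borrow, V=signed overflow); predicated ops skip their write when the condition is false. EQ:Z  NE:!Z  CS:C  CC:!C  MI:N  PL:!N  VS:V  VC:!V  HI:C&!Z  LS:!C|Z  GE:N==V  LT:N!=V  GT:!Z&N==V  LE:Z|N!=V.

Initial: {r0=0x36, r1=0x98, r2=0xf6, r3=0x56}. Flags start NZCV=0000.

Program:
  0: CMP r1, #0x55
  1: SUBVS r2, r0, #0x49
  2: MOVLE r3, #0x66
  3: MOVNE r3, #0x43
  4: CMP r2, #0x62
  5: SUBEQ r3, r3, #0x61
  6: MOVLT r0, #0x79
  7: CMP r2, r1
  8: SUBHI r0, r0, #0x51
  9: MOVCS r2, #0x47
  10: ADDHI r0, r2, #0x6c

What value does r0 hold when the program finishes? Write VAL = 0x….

[0] flags=0011 → (cmp)
[1] flags=0011 VS?T → r2=0xed
[2] flags=0011 LE?T → r3=0x66
[3] flags=0011 NE?T → r3=0x43
[4] flags=1010 → (cmp)
[5] flags=1010 EQ?F → skip
[6] flags=1010 LT?T → r0=0x79
[7] flags=0010 → (cmp)
[8] flags=0010 HI?T → r0=0x28
[9] flags=0010 CS?T → r2=0x47
[10] flags=0010 HI?T → r0=0xb3

VAL = 0xb3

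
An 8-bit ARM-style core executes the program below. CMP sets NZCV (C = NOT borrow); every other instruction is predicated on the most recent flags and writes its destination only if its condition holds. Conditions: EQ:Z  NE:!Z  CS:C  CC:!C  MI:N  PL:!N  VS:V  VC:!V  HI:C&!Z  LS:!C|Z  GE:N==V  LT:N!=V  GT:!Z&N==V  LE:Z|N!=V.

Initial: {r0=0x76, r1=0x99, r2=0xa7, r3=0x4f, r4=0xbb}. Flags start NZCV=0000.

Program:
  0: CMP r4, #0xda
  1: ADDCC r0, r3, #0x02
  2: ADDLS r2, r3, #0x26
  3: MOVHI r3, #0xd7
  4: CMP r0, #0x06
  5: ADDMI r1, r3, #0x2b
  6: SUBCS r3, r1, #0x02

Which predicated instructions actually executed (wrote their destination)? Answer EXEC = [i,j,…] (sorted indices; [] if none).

EXEC = [1,2,6]

[0] flags=1000 → (cmp)
[1] flags=1000 CC?T → r0=0x51
[2] flags=1000 LS?T → r2=0x75
[3] flags=1000 HI?F → skip
[4] flags=0010 → (cmp)
[5] flags=0010 MI?F → skip
[6] flags=0010 CS?T → r3=0x97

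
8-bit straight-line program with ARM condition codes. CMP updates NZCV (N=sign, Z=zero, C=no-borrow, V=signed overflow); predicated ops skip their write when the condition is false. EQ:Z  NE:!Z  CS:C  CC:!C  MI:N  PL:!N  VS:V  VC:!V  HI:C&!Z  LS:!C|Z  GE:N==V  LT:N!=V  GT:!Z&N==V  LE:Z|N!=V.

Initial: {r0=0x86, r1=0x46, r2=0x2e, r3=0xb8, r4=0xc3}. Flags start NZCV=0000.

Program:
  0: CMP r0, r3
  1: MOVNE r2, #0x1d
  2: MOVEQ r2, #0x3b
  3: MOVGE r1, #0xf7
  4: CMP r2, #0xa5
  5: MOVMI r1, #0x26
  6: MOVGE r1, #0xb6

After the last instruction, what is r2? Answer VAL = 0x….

VAL = 0x1d

[0] flags=1000 → (cmp)
[1] flags=1000 NE?T → r2=0x1d
[2] flags=1000 EQ?F → skip
[3] flags=1000 GE?F → skip
[4] flags=0000 → (cmp)
[5] flags=0000 MI?F → skip
[6] flags=0000 GE?T → r1=0xb6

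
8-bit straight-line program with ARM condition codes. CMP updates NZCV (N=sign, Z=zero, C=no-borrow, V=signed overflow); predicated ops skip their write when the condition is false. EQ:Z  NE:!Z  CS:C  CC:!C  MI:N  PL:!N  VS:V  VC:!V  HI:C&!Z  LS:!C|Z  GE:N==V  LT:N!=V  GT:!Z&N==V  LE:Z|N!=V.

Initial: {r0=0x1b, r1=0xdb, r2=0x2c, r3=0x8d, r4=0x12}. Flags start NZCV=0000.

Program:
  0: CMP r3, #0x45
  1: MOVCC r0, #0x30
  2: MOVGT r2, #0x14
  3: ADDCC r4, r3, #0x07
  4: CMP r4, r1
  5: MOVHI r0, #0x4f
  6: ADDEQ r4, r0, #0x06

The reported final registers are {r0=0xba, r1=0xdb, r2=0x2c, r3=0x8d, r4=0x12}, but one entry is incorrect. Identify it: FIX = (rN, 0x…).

FIX = (r0, 0x1b)

[0] flags=0011 → (cmp)
[1] flags=0011 CC?F → skip
[2] flags=0011 GT?F → skip
[3] flags=0011 CC?F → skip
[4] flags=0000 → (cmp)
[5] flags=0000 HI?F → skip
[6] flags=0000 EQ?F → skip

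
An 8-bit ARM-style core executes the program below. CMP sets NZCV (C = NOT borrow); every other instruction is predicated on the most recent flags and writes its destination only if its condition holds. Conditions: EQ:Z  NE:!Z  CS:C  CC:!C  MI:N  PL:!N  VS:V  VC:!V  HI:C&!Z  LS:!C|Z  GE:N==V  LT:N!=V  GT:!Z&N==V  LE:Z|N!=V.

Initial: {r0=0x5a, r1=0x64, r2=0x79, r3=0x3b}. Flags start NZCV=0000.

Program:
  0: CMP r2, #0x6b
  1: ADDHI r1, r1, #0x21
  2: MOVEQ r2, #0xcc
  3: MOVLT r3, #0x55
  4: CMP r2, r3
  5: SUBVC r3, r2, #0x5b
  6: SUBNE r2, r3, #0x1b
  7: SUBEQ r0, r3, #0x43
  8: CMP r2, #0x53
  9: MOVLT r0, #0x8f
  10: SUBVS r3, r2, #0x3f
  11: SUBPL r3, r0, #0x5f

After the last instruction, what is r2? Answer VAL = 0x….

VAL = 0x03

[0] flags=0010 → (cmp)
[1] flags=0010 HI?T → r1=0x85
[2] flags=0010 EQ?F → skip
[3] flags=0010 LT?F → skip
[4] flags=0010 → (cmp)
[5] flags=0010 VC?T → r3=0x1e
[6] flags=0010 NE?T → r2=0x03
[7] flags=0010 EQ?F → skip
[8] flags=1000 → (cmp)
[9] flags=1000 LT?T → r0=0x8f
[10] flags=1000 VS?F → skip
[11] flags=1000 PL?F → skip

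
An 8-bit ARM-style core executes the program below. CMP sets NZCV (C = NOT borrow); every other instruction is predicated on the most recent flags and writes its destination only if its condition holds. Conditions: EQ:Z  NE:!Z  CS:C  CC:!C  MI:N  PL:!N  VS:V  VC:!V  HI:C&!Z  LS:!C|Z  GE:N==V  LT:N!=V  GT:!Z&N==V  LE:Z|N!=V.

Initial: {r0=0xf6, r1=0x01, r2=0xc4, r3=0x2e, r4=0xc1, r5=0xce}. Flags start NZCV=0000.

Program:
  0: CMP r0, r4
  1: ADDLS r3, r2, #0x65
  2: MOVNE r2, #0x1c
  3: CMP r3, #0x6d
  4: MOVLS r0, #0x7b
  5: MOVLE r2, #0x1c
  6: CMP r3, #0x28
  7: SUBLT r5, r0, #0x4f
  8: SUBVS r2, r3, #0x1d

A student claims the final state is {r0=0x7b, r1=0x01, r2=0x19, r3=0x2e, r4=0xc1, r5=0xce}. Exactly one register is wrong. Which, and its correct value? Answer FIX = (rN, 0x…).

0: ✓ CMP  NZCV=0010
1: · ADDLS
2: ✓ MOVNE  r2←0x1c
3: ✓ CMP  NZCV=1000
4: ✓ MOVLS  r0←0x7b
5: ✓ MOVLE  r2←0x1c
6: ✓ CMP  NZCV=0010
7: · SUBLT
8: · SUBVS

FIX = (r2, 0x1c)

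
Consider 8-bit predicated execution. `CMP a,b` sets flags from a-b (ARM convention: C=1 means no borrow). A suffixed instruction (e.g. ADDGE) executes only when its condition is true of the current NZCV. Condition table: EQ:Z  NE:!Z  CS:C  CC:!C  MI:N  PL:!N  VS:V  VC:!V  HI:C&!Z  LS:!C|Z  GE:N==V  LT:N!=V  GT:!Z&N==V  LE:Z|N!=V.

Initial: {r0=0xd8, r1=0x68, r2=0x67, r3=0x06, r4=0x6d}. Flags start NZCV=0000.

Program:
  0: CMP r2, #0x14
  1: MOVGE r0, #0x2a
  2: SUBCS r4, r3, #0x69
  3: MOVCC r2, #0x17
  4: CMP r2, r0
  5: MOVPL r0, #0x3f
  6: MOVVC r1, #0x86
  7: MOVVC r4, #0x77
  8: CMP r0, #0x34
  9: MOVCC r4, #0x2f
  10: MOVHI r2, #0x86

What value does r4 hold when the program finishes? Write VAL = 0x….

0: ✓ CMP  NZCV=0010
1: ✓ MOVGE  r0←0x2a
2: ✓ SUBCS  r4←0x9d
3: · MOVCC
4: ✓ CMP  NZCV=0010
5: ✓ MOVPL  r0←0x3f
6: ✓ MOVVC  r1←0x86
7: ✓ MOVVC  r4←0x77
8: ✓ CMP  NZCV=0010
9: · MOVCC
10: ✓ MOVHI  r2←0x86

VAL = 0x77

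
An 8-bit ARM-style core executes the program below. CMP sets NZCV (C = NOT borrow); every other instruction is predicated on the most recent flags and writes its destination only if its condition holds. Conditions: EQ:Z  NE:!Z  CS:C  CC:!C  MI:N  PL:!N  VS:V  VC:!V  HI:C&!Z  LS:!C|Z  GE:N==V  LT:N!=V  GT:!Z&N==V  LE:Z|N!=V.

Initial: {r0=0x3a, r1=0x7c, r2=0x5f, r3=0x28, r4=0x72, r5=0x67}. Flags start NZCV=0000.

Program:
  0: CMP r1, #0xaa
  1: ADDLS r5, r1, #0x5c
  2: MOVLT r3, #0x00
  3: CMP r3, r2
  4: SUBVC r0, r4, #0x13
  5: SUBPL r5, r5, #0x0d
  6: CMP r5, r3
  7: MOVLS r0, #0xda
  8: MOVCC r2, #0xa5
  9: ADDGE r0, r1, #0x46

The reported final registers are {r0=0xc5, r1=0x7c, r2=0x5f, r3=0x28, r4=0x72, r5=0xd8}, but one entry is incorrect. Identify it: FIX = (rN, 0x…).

FIX = (r0, 0x5f)

[0] flags=1001 → (cmp)
[1] flags=1001 LS?T → r5=0xd8
[2] flags=1001 LT?F → skip
[3] flags=1000 → (cmp)
[4] flags=1000 VC?T → r0=0x5f
[5] flags=1000 PL?F → skip
[6] flags=1010 → (cmp)
[7] flags=1010 LS?F → skip
[8] flags=1010 CC?F → skip
[9] flags=1010 GE?F → skip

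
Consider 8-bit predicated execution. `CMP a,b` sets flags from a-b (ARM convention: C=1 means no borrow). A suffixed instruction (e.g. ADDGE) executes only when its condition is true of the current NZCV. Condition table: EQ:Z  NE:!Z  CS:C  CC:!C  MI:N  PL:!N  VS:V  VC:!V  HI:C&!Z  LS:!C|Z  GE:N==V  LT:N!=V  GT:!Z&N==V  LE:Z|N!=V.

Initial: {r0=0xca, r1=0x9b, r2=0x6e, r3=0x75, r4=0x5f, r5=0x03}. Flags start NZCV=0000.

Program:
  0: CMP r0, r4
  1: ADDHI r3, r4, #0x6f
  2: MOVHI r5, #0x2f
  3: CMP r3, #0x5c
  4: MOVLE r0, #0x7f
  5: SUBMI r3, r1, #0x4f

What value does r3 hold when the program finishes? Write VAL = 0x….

VAL = 0xce

0: ✓ CMP  NZCV=0011
1: ✓ ADDHI  r3←0xce
2: ✓ MOVHI  r5←0x2f
3: ✓ CMP  NZCV=0011
4: ✓ MOVLE  r0←0x7f
5: · SUBMI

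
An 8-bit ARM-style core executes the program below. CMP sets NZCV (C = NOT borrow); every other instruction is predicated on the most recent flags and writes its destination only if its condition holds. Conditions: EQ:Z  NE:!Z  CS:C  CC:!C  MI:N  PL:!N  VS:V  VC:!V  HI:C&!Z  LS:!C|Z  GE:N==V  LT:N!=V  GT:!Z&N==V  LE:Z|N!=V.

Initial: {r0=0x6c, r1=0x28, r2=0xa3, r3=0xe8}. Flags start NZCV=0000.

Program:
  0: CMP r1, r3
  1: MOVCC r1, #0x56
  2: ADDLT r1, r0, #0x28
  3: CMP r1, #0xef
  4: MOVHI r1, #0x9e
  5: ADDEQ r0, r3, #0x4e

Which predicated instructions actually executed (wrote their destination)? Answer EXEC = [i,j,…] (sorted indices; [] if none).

[0] flags=0000 → (cmp)
[1] flags=0000 CC?T → r1=0x56
[2] flags=0000 LT?F → skip
[3] flags=0000 → (cmp)
[4] flags=0000 HI?F → skip
[5] flags=0000 EQ?F → skip

EXEC = [1]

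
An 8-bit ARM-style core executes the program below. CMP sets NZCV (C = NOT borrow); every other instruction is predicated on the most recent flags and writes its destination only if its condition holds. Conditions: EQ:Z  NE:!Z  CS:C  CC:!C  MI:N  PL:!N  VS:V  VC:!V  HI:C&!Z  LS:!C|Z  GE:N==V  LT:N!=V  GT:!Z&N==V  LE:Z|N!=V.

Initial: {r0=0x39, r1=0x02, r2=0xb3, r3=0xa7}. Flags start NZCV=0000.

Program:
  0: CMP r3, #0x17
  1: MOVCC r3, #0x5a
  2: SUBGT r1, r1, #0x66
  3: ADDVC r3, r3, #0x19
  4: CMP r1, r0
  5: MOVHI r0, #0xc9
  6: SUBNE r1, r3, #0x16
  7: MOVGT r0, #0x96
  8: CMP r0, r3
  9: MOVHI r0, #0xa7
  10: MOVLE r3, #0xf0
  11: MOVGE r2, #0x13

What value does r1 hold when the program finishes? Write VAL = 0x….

VAL = 0xaa

[0] flags=1010 → (cmp)
[1] flags=1010 CC?F → skip
[2] flags=1010 GT?F → skip
[3] flags=1010 VC?T → r3=0xc0
[4] flags=1000 → (cmp)
[5] flags=1000 HI?F → skip
[6] flags=1000 NE?T → r1=0xaa
[7] flags=1000 GT?F → skip
[8] flags=0000 → (cmp)
[9] flags=0000 HI?F → skip
[10] flags=0000 LE?F → skip
[11] flags=0000 GE?T → r2=0x13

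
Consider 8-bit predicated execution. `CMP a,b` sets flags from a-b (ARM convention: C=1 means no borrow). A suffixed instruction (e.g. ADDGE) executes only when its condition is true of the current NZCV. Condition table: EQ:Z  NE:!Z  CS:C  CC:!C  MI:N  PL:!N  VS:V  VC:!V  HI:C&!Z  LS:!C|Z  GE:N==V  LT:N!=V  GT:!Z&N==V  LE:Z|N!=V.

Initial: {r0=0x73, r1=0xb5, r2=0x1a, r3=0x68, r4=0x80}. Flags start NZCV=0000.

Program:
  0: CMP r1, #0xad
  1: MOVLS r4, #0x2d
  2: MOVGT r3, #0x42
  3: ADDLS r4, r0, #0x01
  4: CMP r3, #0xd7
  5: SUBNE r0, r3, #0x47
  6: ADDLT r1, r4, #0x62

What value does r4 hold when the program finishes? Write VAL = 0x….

[0] flags=0010 → (cmp)
[1] flags=0010 LS?F → skip
[2] flags=0010 GT?T → r3=0x42
[3] flags=0010 LS?F → skip
[4] flags=0000 → (cmp)
[5] flags=0000 NE?T → r0=0xfb
[6] flags=0000 LT?F → skip

VAL = 0x80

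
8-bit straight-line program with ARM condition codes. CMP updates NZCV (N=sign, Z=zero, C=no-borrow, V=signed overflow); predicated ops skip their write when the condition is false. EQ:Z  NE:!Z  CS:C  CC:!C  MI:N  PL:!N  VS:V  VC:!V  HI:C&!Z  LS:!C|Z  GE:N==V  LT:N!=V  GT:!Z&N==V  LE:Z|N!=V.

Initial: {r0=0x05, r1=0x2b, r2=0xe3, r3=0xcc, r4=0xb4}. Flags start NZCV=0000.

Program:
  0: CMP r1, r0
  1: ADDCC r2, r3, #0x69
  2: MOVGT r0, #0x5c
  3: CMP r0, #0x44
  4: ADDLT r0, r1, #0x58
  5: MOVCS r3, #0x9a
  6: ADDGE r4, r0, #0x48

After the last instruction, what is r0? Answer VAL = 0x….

VAL = 0x5c

[0] flags=0010 → (cmp)
[1] flags=0010 CC?F → skip
[2] flags=0010 GT?T → r0=0x5c
[3] flags=0010 → (cmp)
[4] flags=0010 LT?F → skip
[5] flags=0010 CS?T → r3=0x9a
[6] flags=0010 GE?T → r4=0xa4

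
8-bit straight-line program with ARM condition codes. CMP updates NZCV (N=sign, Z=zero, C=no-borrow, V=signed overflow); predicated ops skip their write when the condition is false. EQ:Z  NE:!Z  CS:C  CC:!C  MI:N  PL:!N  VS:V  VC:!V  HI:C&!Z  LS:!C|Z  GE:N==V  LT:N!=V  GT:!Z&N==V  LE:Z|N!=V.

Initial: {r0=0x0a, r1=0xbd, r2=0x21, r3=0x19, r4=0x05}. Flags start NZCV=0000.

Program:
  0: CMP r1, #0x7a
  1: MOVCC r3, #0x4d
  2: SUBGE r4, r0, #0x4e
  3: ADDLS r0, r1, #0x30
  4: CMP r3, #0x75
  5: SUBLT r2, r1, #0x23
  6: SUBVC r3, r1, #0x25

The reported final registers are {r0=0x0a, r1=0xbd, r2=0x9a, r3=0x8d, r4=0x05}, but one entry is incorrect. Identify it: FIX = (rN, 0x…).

FIX = (r3, 0x98)

0: ✓ CMP  NZCV=0011
1: · MOVCC
2: · SUBGE
3: · ADDLS
4: ✓ CMP  NZCV=1000
5: ✓ SUBLT  r2←0x9a
6: ✓ SUBVC  r3←0x98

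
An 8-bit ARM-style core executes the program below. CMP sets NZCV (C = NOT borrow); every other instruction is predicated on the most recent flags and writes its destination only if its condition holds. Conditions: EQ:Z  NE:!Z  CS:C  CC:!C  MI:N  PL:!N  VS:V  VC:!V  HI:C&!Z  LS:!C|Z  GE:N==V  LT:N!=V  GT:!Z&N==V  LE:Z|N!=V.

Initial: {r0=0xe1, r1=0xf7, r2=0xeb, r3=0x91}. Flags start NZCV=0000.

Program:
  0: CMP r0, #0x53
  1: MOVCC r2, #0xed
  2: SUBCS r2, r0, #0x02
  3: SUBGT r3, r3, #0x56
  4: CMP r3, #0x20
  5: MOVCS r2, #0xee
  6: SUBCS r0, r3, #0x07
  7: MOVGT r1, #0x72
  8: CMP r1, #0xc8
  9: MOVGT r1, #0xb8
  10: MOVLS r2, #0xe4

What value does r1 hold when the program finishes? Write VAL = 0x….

0: ✓ CMP  NZCV=1010
1: · MOVCC
2: ✓ SUBCS  r2←0xdf
3: · SUBGT
4: ✓ CMP  NZCV=0011
5: ✓ MOVCS  r2←0xee
6: ✓ SUBCS  r0←0x8a
7: · MOVGT
8: ✓ CMP  NZCV=0010
9: ✓ MOVGT  r1←0xb8
10: · MOVLS

VAL = 0xb8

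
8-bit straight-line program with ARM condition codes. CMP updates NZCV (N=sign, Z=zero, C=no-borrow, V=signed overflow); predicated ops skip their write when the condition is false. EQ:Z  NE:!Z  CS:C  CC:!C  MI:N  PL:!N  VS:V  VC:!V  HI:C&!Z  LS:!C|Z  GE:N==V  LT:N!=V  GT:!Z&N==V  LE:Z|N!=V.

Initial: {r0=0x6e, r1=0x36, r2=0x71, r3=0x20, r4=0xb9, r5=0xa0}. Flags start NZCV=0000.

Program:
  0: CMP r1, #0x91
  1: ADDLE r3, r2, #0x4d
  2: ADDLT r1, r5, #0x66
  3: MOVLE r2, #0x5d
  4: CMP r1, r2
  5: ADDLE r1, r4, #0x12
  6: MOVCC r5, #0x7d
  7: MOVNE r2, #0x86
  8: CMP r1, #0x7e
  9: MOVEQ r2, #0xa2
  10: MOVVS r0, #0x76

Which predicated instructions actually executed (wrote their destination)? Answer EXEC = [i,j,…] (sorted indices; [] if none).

[0] flags=1001 → (cmp)
[1] flags=1001 LE?F → skip
[2] flags=1001 LT?F → skip
[3] flags=1001 LE?F → skip
[4] flags=1000 → (cmp)
[5] flags=1000 LE?T → r1=0xcb
[6] flags=1000 CC?T → r5=0x7d
[7] flags=1000 NE?T → r2=0x86
[8] flags=0011 → (cmp)
[9] flags=0011 EQ?F → skip
[10] flags=0011 VS?T → r0=0x76

EXEC = [5,6,7,10]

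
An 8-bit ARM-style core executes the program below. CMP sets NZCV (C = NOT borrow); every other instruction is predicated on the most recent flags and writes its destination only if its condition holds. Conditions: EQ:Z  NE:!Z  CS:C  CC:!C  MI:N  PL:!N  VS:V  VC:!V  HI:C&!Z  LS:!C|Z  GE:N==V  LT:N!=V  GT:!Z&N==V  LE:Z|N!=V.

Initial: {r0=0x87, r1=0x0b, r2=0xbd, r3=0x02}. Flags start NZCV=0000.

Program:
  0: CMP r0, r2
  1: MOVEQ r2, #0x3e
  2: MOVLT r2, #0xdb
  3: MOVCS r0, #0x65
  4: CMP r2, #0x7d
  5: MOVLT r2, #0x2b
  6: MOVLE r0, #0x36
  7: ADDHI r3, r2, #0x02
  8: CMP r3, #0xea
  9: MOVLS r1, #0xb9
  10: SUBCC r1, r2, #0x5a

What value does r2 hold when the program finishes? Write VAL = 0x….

[0] flags=1000 → (cmp)
[1] flags=1000 EQ?F → skip
[2] flags=1000 LT?T → r2=0xdb
[3] flags=1000 CS?F → skip
[4] flags=0011 → (cmp)
[5] flags=0011 LT?T → r2=0x2b
[6] flags=0011 LE?T → r0=0x36
[7] flags=0011 HI?T → r3=0x2d
[8] flags=0000 → (cmp)
[9] flags=0000 LS?T → r1=0xb9
[10] flags=0000 CC?T → r1=0xd1

VAL = 0x2b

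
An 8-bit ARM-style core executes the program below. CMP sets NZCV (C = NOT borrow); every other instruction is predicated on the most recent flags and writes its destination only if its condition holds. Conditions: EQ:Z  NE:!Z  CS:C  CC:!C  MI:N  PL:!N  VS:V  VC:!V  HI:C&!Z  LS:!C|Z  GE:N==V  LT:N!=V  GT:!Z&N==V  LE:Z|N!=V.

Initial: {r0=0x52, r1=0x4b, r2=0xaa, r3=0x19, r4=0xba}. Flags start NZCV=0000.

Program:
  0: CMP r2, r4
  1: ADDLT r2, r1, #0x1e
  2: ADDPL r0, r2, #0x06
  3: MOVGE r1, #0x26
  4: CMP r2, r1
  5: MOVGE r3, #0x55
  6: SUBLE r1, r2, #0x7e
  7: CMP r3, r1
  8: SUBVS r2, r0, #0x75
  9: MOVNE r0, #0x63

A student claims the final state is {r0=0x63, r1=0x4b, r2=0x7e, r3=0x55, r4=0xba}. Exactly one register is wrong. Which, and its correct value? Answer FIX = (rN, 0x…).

FIX = (r2, 0x69)

0: ✓ CMP  NZCV=1000
1: ✓ ADDLT  r2←0x69
2: · ADDPL
3: · MOVGE
4: ✓ CMP  NZCV=0010
5: ✓ MOVGE  r3←0x55
6: · SUBLE
7: ✓ CMP  NZCV=0010
8: · SUBVS
9: ✓ MOVNE  r0←0x63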